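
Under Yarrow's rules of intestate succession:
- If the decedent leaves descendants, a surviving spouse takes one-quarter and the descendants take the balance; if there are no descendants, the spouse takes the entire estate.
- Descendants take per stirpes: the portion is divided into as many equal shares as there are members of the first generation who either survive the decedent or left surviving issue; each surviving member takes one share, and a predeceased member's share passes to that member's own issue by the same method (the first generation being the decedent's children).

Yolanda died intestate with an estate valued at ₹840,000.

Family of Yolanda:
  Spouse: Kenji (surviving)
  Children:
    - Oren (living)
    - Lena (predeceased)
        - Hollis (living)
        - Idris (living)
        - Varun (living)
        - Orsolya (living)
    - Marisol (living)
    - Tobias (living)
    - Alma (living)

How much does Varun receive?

Kenji takes one-quarter of ₹840,000 = ₹210,000. The remaining ₹630,000 passes to the descendants.
The descendants' portion (₹630,000) is divided into 5 shares of ₹126,000: Oren, Marisol, Tobias, and Alma each take ₹126,000; Lena's ₹126,000 share passes to Lena's issue.
Lena's share (₹126,000) is divided into 4 shares of ₹31,500: Hollis, Idris, Varun, and Orsolya each take ₹31,500.

Varun receives ₹31,500.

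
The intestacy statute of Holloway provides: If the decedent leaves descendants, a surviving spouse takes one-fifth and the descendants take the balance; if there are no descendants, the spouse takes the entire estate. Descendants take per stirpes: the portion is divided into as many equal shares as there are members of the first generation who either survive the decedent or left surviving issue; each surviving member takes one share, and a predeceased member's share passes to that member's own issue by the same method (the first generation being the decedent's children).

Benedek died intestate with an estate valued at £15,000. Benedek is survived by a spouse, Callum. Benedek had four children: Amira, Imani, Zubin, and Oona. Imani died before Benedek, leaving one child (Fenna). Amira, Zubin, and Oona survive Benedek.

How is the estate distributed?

Callum: £3,000; Amira: £3,000; Fenna: £3,000; Zubin: £3,000; Oona: £3,000

Callum takes one-fifth of £15,000 = £3,000. The remaining £12,000 passes to the descendants.
The descendants' portion (£12,000) is divided into 4 shares of £3,000: Amira, Zubin, and Oona each take £3,000; Imani's £3,000 share passes to Imani's issue.
Imani's share (£3,000) passes entirely to Fenna.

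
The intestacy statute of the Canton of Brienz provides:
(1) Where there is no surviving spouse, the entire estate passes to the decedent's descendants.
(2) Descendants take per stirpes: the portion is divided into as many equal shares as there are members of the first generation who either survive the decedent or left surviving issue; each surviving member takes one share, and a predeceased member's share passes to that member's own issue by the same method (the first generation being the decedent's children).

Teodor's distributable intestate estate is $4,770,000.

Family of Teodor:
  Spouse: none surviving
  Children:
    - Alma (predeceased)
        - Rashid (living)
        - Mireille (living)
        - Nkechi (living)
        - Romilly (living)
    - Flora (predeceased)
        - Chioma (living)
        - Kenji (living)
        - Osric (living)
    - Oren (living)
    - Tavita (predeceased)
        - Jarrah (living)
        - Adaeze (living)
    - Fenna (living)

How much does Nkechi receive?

Nkechi receives $238,500.

The entire $4,770,000 passes to the descendants.
That amount ($4,770,000) is divided into 5 shares of $954,000: Oren and Fenna each take $954,000; Alma's $954,000 share passes to Alma's issue; Flora's $954,000 share passes to Flora's issue; Tavita's $954,000 share passes to Tavita's issue.
Alma's share ($954,000) is divided into 4 shares of $238,500: Rashid, Mireille, Nkechi, and Romilly each take $238,500.
Flora's share ($954,000) is divided into 3 shares of $318,000: Chioma, Kenji, and Osric each take $318,000.
Tavita's share ($954,000) is divided into 2 shares of $477,000: Jarrah and Adaeze each take $477,000.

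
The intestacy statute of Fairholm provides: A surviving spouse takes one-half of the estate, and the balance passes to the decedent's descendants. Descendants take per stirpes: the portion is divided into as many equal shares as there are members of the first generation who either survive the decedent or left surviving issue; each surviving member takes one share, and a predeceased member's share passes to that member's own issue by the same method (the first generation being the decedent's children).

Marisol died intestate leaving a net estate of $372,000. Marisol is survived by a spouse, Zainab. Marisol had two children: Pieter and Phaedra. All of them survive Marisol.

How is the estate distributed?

Zainab: $186,000; Pieter: $93,000; Phaedra: $93,000

Zainab takes one-half of $372,000 = $186,000. The remaining $186,000 passes to the descendants.
The descendants' portion ($186,000) is divided into 2 shares of $93,000: Pieter and Phaedra each take $93,000.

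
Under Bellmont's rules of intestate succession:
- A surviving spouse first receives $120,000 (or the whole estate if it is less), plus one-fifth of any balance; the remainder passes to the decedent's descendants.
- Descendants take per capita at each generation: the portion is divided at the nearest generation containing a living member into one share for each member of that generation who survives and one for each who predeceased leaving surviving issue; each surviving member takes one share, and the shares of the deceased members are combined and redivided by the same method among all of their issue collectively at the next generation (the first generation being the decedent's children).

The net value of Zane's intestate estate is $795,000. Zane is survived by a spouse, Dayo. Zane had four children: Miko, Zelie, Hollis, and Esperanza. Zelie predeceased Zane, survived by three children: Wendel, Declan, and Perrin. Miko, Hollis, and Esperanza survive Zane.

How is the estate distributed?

Dayo: $255,000; Miko: $135,000; Wendel: $45,000; Declan: $45,000; Perrin: $45,000; Hollis: $135,000; Esperanza: $135,000

Dayo first takes $120,000, leaving a balance of $675,000. Dayo then takes one-fifth of the balance ($135,000), for a total of $255,000. The remaining $540,000 passes to the descendants.
The descendants' portion ($540,000) is divided at the children's generation into 4 shares of $135,000. Miko, Hollis, and Esperanza each take $135,000. The remaining share for the deceased Zelie ($135,000) is carried to the next generation.
That pool ($135,000) is divided at the grandchildren's generation equally among Wendel, Declan, and Perrin: $45,000 each.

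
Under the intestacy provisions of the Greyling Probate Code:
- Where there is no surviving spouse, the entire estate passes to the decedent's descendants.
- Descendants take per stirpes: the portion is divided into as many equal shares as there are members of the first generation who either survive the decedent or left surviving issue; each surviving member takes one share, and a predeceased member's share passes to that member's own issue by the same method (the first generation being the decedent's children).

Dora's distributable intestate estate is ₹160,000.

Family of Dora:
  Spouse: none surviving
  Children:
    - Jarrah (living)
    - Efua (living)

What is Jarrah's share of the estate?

Jarrah receives ₹80,000.

The entire ₹160,000 passes to the descendants.
That amount (₹160,000) is divided into 2 shares of ₹80,000: Jarrah and Efua each take ₹80,000.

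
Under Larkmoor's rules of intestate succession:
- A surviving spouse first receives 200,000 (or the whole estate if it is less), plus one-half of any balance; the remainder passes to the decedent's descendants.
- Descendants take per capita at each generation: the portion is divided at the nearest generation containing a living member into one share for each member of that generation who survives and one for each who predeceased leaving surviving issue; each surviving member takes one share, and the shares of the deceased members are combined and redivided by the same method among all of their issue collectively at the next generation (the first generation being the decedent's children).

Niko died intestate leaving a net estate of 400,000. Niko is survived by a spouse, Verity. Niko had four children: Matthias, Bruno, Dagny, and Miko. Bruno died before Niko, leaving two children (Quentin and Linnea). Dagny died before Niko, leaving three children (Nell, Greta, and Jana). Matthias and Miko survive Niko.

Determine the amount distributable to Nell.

Nell receives 10,000.

Verity first takes 200,000, leaving a balance of 200,000. Verity then takes one-half of the balance (100,000), for a total of 300,000. The remaining 100,000 passes to the descendants.
The descendants' portion (100,000) is divided at the children's generation into 4 shares of 25,000. Matthias and Miko each take 25,000. The 2 shares of the deceased (Bruno and Dagny) are combined into a pool of 50,000.
That pool (50,000) is divided at the grandchildren's generation equally among Quentin, Linnea, Nell, Greta, and Jana: 10,000 each.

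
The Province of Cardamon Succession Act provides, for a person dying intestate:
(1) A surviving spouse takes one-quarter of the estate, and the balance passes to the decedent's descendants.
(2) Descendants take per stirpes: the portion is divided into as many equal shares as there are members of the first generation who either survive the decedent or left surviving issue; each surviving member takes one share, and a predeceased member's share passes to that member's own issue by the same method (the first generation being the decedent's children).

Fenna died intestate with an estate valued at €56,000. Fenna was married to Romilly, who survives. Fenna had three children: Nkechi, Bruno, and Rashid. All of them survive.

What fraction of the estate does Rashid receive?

Romilly takes one-quarter of €56,000 = €14,000. The remaining €42,000 passes to the descendants.
The descendants' portion (€42,000) is divided into 3 shares of €14,000: Nkechi, Bruno, and Rashid each take €14,000.

Rashid receives 1/4 of the estate.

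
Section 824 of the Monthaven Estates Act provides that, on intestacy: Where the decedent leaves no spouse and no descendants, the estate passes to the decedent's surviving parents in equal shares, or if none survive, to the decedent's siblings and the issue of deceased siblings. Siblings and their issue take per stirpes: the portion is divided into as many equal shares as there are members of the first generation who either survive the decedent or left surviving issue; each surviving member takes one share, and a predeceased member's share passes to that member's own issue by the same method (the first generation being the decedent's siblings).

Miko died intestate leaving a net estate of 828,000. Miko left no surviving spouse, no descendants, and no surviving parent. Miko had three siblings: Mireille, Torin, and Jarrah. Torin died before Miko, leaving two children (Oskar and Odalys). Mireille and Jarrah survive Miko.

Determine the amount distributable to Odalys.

Odalys receives 138,000.

The entire 828,000 passes to the siblings and their issue.
That amount (828,000) is divided into 3 shares of 276,000: Mireille and Jarrah each take 276,000; Torin's 276,000 share passes to Torin's issue.
Torin's share (276,000) is divided into 2 shares of 138,000: Oskar and Odalys each take 138,000.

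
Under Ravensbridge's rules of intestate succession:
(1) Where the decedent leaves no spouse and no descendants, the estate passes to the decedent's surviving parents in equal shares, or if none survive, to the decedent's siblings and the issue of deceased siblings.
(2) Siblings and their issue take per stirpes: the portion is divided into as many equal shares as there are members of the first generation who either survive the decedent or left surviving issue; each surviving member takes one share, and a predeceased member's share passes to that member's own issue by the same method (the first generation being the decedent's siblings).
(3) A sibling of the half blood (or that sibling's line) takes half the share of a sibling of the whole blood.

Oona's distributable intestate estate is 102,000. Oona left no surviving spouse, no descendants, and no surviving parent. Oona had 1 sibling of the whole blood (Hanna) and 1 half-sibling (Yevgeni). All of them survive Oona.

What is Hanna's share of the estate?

The entire 102,000 passes to the siblings and their issue.
Counting each half-blood sibling's line as half a unit, there are 3/2 units in 102,000, so one unit is 68,000. Whole-blood lines (Hanna) take 68,000 each; half-blood lines (Yevgeni) take 34,000 each.

Hanna receives 68,000.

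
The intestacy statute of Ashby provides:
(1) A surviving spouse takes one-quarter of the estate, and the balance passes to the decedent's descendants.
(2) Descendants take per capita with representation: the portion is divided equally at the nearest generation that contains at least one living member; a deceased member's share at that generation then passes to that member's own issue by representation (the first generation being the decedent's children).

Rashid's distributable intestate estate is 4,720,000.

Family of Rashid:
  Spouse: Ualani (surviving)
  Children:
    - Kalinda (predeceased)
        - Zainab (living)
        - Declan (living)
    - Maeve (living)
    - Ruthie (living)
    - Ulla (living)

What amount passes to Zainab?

Ualani takes one-quarter of 4,720,000 = 1,180,000. The remaining 3,540,000 passes to the descendants.
The descendants' portion (3,540,000) is divided into 4 shares of 885,000: Maeve, Ruthie, and Ulla each take 885,000; Kalinda's 885,000 share passes to Kalinda's issue.
Kalinda's share (885,000) is divided into 2 shares of 442,500: Zainab and Declan each take 442,500.

Zainab receives 442,500.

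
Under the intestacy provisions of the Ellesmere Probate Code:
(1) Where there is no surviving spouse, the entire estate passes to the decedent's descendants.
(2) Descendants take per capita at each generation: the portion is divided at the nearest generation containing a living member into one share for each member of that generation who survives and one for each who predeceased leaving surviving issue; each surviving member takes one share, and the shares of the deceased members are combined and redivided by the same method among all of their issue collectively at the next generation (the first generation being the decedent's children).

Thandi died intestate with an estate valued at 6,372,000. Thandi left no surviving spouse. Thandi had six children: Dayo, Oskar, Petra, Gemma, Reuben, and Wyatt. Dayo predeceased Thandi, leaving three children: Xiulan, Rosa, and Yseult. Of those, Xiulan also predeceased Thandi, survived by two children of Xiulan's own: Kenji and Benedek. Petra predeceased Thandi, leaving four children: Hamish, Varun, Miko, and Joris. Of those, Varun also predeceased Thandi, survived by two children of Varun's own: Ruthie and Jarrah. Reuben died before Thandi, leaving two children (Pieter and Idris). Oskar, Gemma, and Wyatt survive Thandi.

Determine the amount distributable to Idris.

Idris receives 354,000.

The entire 6,372,000 passes to the descendants.
That amount (6,372,000) is divided at the children's generation into 6 shares of 1,062,000. Oskar, Gemma, and Wyatt each take 1,062,000. The 3 shares of the deceased (Dayo, Petra, and Reuben) are combined into a pool of 3,186,000.
That pool (3,186,000) is divided at the grandchildren's generation into 9 shares of 354,000. Rosa, Yseult, Hamish, Miko, Joris, Pieter, and Idris each take 354,000. The 2 shares of the deceased (Xiulan and Varun) are combined into a pool of 708,000.
That pool (708,000) is divided at the great-grandchildren's generation equally among Kenji, Benedek, Ruthie, and Jarrah: 177,000 each.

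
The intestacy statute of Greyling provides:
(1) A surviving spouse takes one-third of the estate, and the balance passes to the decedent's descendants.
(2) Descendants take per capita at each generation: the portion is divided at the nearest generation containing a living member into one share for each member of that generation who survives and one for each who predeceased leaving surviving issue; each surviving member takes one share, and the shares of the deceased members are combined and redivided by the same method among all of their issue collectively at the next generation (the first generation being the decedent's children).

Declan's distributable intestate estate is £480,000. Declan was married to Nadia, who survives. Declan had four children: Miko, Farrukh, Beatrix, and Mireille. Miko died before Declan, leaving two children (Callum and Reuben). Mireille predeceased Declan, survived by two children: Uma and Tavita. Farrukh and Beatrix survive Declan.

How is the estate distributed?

Nadia: £160,000; Callum: £40,000; Reuben: £40,000; Farrukh: £80,000; Beatrix: £80,000; Uma: £40,000; Tavita: £40,000

Nadia takes one-third of £480,000 = £160,000. The remaining £320,000 passes to the descendants.
The descendants' portion (£320,000) is divided at the children's generation into 4 shares of £80,000. Farrukh and Beatrix each take £80,000. The 2 shares of the deceased (Miko and Mireille) are combined into a pool of £160,000.
That pool (£160,000) is divided at the grandchildren's generation equally among Callum, Reuben, Uma, and Tavita: £40,000 each.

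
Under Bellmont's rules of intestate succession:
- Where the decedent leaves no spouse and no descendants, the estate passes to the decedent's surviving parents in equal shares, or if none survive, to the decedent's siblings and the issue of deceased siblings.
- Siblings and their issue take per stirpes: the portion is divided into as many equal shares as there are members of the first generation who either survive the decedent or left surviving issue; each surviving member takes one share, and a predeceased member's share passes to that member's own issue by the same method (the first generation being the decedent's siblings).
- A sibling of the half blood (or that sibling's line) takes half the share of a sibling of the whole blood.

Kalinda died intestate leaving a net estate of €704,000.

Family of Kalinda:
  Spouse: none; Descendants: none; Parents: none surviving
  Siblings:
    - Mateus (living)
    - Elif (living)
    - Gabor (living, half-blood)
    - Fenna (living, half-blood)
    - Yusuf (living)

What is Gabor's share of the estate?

Gabor receives €88,000.

The entire €704,000 passes to the siblings and their issue.
Counting each half-blood sibling's line as half a unit, there are 4 units in €704,000, so one unit is €176,000. Whole-blood lines (Mateus, Elif, and Yusuf) take €176,000 each; half-blood lines (Gabor and Fenna) take €88,000 each.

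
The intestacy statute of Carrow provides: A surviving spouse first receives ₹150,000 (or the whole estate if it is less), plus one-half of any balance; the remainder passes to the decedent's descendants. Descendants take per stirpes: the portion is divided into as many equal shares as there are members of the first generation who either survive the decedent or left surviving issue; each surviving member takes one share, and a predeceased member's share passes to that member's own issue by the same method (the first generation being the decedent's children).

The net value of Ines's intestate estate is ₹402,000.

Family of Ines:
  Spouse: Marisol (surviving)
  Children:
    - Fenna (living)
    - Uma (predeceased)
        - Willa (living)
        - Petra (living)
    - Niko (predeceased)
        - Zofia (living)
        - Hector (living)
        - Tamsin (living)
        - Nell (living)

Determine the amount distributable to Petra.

Petra receives ₹21,000.

Marisol first takes ₹150,000, leaving a balance of ₹252,000. Marisol then takes one-half of the balance (₹126,000), for a total of ₹276,000. The remaining ₹126,000 passes to the descendants.
The descendants' portion (₹126,000) is divided into 3 shares of ₹42,000: Fenna takes ₹42,000; Uma's ₹42,000 share passes to Uma's issue; Niko's ₹42,000 share passes to Niko's issue.
Uma's share (₹42,000) is divided into 2 shares of ₹21,000: Willa and Petra each take ₹21,000.
Niko's share (₹42,000) is divided into 4 shares of ₹10,500: Zofia, Hector, Tamsin, and Nell each take ₹10,500.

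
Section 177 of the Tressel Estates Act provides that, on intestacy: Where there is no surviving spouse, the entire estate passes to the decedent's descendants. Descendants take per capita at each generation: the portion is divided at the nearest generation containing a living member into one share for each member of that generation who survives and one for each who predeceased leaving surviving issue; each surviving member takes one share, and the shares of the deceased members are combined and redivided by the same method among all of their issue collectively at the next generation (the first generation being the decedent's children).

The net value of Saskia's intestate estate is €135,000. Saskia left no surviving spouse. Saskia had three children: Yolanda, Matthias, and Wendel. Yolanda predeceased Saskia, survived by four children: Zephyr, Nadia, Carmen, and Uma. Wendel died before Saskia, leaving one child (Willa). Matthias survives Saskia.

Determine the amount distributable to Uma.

Uma receives €18,000.

The entire €135,000 passes to the descendants.
That amount (€135,000) is divided at the children's generation into 3 shares of €45,000. Matthias takes €45,000. The 2 shares of the deceased (Yolanda and Wendel) are combined into a pool of €90,000.
That pool (€90,000) is divided at the grandchildren's generation equally among Zephyr, Nadia, Carmen, Uma, and Willa: €18,000 each.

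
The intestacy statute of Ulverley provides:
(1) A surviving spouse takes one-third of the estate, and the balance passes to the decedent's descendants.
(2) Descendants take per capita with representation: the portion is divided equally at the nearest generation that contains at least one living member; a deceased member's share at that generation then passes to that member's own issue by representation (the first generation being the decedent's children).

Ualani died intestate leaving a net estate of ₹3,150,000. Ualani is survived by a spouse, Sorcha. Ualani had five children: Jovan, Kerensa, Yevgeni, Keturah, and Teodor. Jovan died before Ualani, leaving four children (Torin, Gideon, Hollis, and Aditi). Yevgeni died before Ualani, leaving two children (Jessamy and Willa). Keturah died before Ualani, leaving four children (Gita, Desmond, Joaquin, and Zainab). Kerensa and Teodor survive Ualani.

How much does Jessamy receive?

Sorcha takes one-third of ₹3,150,000 = ₹1,050,000. The remaining ₹2,100,000 passes to the descendants.
The descendants' portion (₹2,100,000) is divided into 5 shares of ₹420,000: Kerensa and Teodor each take ₹420,000; Jovan's ₹420,000 share passes to Jovan's issue; Yevgeni's ₹420,000 share passes to Yevgeni's issue; Keturah's ₹420,000 share passes to Keturah's issue.
Jovan's share (₹420,000) is divided into 4 shares of ₹105,000: Torin, Gideon, Hollis, and Aditi each take ₹105,000.
Yevgeni's share (₹420,000) is divided into 2 shares of ₹210,000: Jessamy and Willa each take ₹210,000.
Keturah's share (₹420,000) is divided into 4 shares of ₹105,000: Gita, Desmond, Joaquin, and Zainab each take ₹105,000.

Jessamy receives ₹210,000.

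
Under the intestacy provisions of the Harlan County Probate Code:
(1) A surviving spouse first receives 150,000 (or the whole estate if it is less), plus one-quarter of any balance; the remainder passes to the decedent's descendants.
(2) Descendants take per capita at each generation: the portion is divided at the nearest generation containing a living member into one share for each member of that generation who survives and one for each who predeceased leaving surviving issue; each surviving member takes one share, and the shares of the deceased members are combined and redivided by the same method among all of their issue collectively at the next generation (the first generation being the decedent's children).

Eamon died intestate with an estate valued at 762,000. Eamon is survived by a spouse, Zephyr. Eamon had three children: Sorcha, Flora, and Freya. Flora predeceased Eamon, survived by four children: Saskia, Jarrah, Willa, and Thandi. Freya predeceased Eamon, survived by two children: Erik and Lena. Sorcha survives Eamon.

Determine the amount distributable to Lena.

Zephyr first takes 150,000, leaving a balance of 612,000. Zephyr then takes one-quarter of the balance (153,000), for a total of 303,000. The remaining 459,000 passes to the descendants.
The descendants' portion (459,000) is divided at the children's generation into 3 shares of 153,000. Sorcha takes 153,000. The 2 shares of the deceased (Flora and Freya) are combined into a pool of 306,000.
That pool (306,000) is divided at the grandchildren's generation equally among Saskia, Jarrah, Willa, Thandi, Erik, and Lena: 51,000 each.

Lena receives 51,000.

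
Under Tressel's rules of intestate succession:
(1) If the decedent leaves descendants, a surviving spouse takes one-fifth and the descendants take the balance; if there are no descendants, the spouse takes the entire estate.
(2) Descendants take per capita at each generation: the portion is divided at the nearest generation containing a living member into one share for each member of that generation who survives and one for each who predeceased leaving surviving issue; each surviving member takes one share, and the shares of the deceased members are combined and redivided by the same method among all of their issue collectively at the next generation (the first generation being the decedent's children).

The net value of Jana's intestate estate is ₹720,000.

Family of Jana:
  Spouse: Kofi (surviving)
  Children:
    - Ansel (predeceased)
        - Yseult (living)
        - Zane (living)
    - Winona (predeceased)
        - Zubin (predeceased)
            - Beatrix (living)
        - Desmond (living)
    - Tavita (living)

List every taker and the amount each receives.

Kofi: ₹144,000; Yseult: ₹96,000; Zane: ₹96,000; Beatrix: ₹96,000; Desmond: ₹96,000; Tavita: ₹192,000

Kofi takes one-fifth of ₹720,000 = ₹144,000. The remaining ₹576,000 passes to the descendants.
The descendants' portion (₹576,000) is divided at the children's generation into 3 shares of ₹192,000. Tavita takes ₹192,000. The 2 shares of the deceased (Ansel and Winona) are combined into a pool of ₹384,000.
That pool (₹384,000) is divided at the grandchildren's generation into 4 shares of ₹96,000. Yseult, Zane, and Desmond each take ₹96,000. The remaining share for the deceased Zubin (₹96,000) is carried to the next generation.
That pool (₹96,000) passes entirely to Beatrix, the sole taker at the great-grandchildren's generation.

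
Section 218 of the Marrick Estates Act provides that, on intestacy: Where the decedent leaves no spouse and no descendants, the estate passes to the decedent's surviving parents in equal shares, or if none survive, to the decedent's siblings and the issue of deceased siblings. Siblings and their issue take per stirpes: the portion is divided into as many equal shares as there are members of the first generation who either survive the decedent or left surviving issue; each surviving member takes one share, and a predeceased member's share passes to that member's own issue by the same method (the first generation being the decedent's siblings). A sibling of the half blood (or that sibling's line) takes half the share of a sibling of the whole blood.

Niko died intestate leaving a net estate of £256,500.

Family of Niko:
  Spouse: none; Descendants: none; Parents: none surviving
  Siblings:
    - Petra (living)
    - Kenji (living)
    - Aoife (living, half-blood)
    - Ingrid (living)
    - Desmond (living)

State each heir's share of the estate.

The entire £256,500 passes to the siblings and their issue.
Counting each half-blood sibling's line as half a unit, there are 9/2 units in £256,500, so one unit is £57,000. Whole-blood lines (Petra, Kenji, Ingrid, and Desmond) take £57,000 each; half-blood lines (Aoife) take £28,500 each.

Petra: £57,000; Kenji: £57,000; Aoife: £28,500; Ingrid: £57,000; Desmond: £57,000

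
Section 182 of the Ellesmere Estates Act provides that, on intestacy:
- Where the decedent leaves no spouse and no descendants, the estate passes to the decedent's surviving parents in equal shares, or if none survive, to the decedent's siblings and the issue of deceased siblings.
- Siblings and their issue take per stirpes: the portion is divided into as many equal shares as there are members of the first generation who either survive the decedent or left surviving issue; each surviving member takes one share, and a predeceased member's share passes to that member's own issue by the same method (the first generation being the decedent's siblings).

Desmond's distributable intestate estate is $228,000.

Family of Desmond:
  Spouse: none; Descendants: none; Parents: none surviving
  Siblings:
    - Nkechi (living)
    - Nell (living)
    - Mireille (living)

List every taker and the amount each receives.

The entire $228,000 passes to the siblings and their issue.
That amount ($228,000) is divided into 3 shares of $76,000: Nkechi, Nell, and Mireille each take $76,000.

Nkechi: $76,000; Nell: $76,000; Mireille: $76,000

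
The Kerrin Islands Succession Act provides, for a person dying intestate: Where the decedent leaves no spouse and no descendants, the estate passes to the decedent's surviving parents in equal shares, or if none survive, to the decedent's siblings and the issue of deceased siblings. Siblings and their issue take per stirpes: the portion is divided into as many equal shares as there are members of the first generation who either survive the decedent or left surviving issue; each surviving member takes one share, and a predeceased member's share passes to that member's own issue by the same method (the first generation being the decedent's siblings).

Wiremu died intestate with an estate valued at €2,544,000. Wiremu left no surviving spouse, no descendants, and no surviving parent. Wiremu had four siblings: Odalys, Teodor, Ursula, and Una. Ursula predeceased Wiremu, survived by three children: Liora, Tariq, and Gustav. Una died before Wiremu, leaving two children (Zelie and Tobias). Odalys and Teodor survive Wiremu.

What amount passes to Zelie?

Zelie receives €318,000.

The entire €2,544,000 passes to the siblings and their issue.
That amount (€2,544,000) is divided into 4 shares of €636,000: Odalys and Teodor each take €636,000; Ursula's €636,000 share passes to Ursula's issue; Una's €636,000 share passes to Una's issue.
Ursula's share (€636,000) is divided into 3 shares of €212,000: Liora, Tariq, and Gustav each take €212,000.
Una's share (€636,000) is divided into 2 shares of €318,000: Zelie and Tobias each take €318,000.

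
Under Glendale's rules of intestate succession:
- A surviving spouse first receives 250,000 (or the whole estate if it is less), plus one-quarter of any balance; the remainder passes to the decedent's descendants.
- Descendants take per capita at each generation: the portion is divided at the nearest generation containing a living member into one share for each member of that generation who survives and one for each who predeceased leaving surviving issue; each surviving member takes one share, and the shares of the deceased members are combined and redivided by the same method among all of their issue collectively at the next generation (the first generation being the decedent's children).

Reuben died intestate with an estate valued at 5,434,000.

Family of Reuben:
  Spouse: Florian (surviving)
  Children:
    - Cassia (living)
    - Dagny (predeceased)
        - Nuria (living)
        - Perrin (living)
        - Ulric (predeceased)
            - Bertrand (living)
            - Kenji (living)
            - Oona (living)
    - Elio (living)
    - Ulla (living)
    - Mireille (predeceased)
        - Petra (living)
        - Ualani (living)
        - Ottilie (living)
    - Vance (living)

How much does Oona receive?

Florian first takes 250,000, leaving a balance of 5,184,000. Florian then takes one-quarter of the balance (1,296,000), for a total of 1,546,000. The remaining 3,888,000 passes to the descendants.
The descendants' portion (3,888,000) is divided at the children's generation into 6 shares of 648,000. Cassia, Elio, Ulla, and Vance each take 648,000. The 2 shares of the deceased (Dagny and Mireille) are combined into a pool of 1,296,000.
That pool (1,296,000) is divided at the grandchildren's generation into 6 shares of 216,000. Nuria, Perrin, Petra, Ualani, and Ottilie each take 216,000. The remaining share for the deceased Ulric (216,000) is carried to the next generation.
That pool (216,000) is divided at the great-grandchildren's generation equally among Bertrand, Kenji, and Oona: 72,000 each.

Oona receives 72,000.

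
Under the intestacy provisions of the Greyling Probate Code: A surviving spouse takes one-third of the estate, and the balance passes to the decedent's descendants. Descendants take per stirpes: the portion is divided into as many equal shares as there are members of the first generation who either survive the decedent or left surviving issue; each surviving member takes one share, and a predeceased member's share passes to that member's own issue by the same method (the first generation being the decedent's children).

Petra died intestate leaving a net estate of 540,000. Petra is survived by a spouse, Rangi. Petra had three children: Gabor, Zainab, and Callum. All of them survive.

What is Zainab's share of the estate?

Zainab receives 120,000.

Rangi takes one-third of 540,000 = 180,000. The remaining 360,000 passes to the descendants.
The descendants' portion (360,000) is divided into 3 shares of 120,000: Gabor, Zainab, and Callum each take 120,000.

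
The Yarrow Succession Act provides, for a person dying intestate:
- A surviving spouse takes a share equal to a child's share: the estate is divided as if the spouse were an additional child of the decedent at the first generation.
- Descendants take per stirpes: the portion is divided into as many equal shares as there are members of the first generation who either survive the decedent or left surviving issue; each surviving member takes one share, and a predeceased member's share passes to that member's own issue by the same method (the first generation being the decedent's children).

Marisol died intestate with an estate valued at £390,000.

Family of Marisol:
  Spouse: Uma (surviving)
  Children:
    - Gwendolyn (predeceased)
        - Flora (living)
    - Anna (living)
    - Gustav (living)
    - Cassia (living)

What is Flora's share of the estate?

The spouse counts as an additional share at the children's level, so there are 5 primary shares of £78,000. Uma takes one such share (£78,000).
The children's combined portion (£312,000) is divided into 4 shares of £78,000: Anna, Gustav, and Cassia each take £78,000; Gwendolyn's £78,000 share passes to Gwendolyn's issue.
Gwendolyn's share (£78,000) passes entirely to Flora.

Flora receives £78,000.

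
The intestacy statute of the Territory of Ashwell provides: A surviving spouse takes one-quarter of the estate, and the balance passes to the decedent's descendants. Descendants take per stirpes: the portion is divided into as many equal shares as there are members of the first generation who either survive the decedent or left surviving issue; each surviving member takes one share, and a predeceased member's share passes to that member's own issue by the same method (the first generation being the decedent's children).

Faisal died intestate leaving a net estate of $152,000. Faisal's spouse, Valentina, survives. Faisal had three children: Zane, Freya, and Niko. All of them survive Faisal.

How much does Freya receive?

Freya receives $38,000.

Valentina takes one-quarter of $152,000 = $38,000. The remaining $114,000 passes to the descendants.
The descendants' portion ($114,000) is divided into 3 shares of $38,000: Zane, Freya, and Niko each take $38,000.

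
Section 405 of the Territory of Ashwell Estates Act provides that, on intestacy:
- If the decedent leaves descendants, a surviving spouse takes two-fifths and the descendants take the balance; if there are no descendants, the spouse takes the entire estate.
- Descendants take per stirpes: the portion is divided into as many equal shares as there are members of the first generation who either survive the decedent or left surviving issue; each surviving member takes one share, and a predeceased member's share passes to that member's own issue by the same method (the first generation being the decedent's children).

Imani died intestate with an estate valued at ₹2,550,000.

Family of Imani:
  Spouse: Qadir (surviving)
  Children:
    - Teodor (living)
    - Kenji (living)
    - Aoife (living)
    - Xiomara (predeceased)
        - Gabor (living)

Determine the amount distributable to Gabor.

Qadir takes two-fifths of ₹2,550,000 = ₹1,020,000. The remaining ₹1,530,000 passes to the descendants.
The descendants' portion (₹1,530,000) is divided into 4 shares of ₹382,500: Teodor, Kenji, and Aoife each take ₹382,500; Xiomara's ₹382,500 share passes to Xiomara's issue.
Xiomara's share (₹382,500) passes entirely to Gabor.

Gabor receives ₹382,500.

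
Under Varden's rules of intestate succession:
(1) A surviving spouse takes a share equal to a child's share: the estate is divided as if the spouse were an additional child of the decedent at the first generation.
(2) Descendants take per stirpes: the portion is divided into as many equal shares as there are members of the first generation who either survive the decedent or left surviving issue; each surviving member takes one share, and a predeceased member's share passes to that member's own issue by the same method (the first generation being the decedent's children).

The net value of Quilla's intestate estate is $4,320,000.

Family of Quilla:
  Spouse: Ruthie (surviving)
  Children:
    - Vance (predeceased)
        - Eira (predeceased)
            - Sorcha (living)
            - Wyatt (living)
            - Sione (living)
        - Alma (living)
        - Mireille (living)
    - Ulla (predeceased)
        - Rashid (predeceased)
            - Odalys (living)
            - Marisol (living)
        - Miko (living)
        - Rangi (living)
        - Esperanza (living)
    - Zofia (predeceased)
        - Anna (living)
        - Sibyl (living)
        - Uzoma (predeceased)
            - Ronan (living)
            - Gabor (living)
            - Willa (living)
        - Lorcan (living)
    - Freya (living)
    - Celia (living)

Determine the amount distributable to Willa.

Willa receives $60,000.

The spouse counts as an additional share at the children's level, so there are 6 primary shares of $720,000. Ruthie takes one such share ($720,000).
The children's combined portion ($3,600,000) is divided into 5 shares of $720,000: Freya and Celia each take $720,000; Vance's $720,000 share passes to Vance's issue; Ulla's $720,000 share passes to Ulla's issue; Zofia's $720,000 share passes to Zofia's issue.
Vance's share ($720,000) is divided into 3 shares of $240,000: Alma and Mireille each take $240,000; Eira's $240,000 share passes to Eira's issue.
Eira's share ($240,000) is divided into 3 shares of $80,000: Sorcha, Wyatt, and Sione each take $80,000.
Ulla's share ($720,000) is divided into 4 shares of $180,000: Miko, Rangi, and Esperanza each take $180,000; Rashid's $180,000 share passes to Rashid's issue.
Rashid's share ($180,000) is divided into 2 shares of $90,000: Odalys and Marisol each take $90,000.
Zofia's share ($720,000) is divided into 4 shares of $180,000: Anna, Sibyl, and Lorcan each take $180,000; Uzoma's $180,000 share passes to Uzoma's issue.
Uzoma's share ($180,000) is divided into 3 shares of $60,000: Ronan, Gabor, and Willa each take $60,000.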